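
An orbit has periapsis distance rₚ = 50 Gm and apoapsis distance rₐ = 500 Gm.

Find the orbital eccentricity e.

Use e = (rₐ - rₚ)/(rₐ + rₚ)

Convert to SI: rₚ = 50 Gm = 5e+10 m; rₐ = 500 Gm = 5e+11 m.
e = (rₐ − rₚ) / (rₐ + rₚ).
e = (5e+11 − 5e+10) / (5e+11 + 5e+10) = 4.5e+11 / 5.5e+11 ≈ 0.8182.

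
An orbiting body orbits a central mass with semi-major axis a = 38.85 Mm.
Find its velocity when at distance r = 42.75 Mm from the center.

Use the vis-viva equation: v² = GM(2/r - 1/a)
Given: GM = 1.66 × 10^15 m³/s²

Convert to SI: a = 38.85 Mm = 3.885e+07 m; r = 42.75 Mm = 4.275e+07 m.
Vis-viva: v = √(GM · (2/r − 1/a)).
2/r − 1/a = 2/4.275e+07 − 1/3.885e+07 = 2.10436e-08 m⁻¹.
v = √(1.66e+15 · 2.10436e-08) m/s ≈ 5910 m/s = 5.91 km/s.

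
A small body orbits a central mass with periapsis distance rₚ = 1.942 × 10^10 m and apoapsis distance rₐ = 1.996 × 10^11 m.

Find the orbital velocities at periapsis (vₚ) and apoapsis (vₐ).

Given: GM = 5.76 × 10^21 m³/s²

Use the vis-viva equation v² = GM(2/r − 1/a) with a = (rₚ + rₐ)/2 = (1.942e+10 + 1.996e+11)/2 = 1.0951e+11 m.
vₚ = √(GM · (2/rₚ − 1/a)) = √(5.76e+21 · (2/1.942e+10 − 1/1.0951e+11)) m/s ≈ 7.353e+05 m/s = 735.3 km/s.
vₐ = √(GM · (2/rₐ − 1/a)) = √(5.76e+21 · (2/1.996e+11 − 1/1.0951e+11)) m/s ≈ 7.154e+04 m/s = 71.54 km/s.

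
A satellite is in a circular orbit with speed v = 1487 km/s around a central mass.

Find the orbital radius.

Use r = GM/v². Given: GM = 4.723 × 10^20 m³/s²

Convert to SI: v = 1487 km/s = 1.487e+06 m/s.
For a circular orbit, v² = GM / r, so r = GM / v².
r = 4.723e+20 / (1.487e+06)² m ≈ 2.136e+08 m = 213.6 Mm.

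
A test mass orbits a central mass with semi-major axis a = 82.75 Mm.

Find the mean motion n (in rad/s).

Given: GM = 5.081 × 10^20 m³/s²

Convert to SI: a = 82.75 Mm = 8.275e+07 m.
n = √(GM / a³).
n = √(5.081e+20 / (8.275e+07)³) rad/s ≈ 0.02994 rad/s.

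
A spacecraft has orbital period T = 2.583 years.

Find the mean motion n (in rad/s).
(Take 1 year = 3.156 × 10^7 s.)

Convert to SI: T = 2.583 years = 8.15195e+07 s.
n = 2π / T.
n = 2π / 8.15195e+07 s ≈ 7.708e-08 rad/s.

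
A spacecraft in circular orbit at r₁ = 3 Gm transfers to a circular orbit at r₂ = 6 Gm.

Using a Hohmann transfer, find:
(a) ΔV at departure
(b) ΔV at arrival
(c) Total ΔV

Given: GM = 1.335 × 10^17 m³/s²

Convert to SI: r₁ = 3 Gm = 3e+09 m; r₂ = 6 Gm = 6e+09 m.
Transfer semi-major axis: a_t = (r₁ + r₂)/2 = (3e+09 + 6e+09)/2 = 4.5e+09 m.
Circular speeds: v₁ = √(GM/r₁) = 6670.83 m/s, v₂ = √(GM/r₂) = 4716.99 m/s.
Transfer speeds (vis-viva v² = GM(2/r − 1/a_t)): v₁ᵗ = 7702.81 m/s, v₂ᵗ = 3851.41 m/s.
(a) ΔV₁ = |v₁ᵗ − v₁| ≈ 1032 m/s = 1.032 km/s.
(b) ΔV₂ = |v₂ − v₂ᵗ| ≈ 865.6 m/s = 865.6 m/s.
(c) ΔV_total = ΔV₁ + ΔV₂ ≈ 1898 m/s = 1.898 km/s.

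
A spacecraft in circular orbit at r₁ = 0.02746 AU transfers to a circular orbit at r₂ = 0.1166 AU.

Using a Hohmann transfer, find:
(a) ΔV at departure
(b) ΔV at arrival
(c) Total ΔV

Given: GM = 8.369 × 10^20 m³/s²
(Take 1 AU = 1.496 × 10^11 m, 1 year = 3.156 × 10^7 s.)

Convert to SI: r₁ = 0.02746 AU = 4.10802e+09 m; r₂ = 0.1166 AU = 1.74434e+10 m.
Transfer semi-major axis: a_t = (r₁ + r₂)/2 = (4.10802e+09 + 1.74434e+10)/2 = 1.07757e+10 m.
Circular speeds: v₁ = √(GM/r₁) = 451358 m/s, v₂ = √(GM/r₂) = 219039 m/s.
Transfer speeds (vis-viva v² = GM(2/r − 1/a_t)): v₁ᵗ = 574266 m/s, v₂ᵗ = 135243 m/s.
(a) ΔV₁ = |v₁ᵗ − v₁| ≈ 1.229e+05 m/s = 25.93 AU/year.
(b) ΔV₂ = |v₂ − v₂ᵗ| ≈ 8.38e+04 m/s = 17.68 AU/year.
(c) ΔV_total = ΔV₁ + ΔV₂ ≈ 2.067e+05 m/s = 43.61 AU/year.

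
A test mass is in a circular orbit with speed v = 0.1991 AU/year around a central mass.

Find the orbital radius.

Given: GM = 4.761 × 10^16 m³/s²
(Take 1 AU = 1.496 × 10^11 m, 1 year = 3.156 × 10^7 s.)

Convert to SI: v = 0.1991 AU/year = 943.769 m/s.
For a circular orbit, v² = GM / r, so r = GM / v².
r = 4.761e+16 / (943.769)² m ≈ 5.345e+10 m = 0.3573 AU.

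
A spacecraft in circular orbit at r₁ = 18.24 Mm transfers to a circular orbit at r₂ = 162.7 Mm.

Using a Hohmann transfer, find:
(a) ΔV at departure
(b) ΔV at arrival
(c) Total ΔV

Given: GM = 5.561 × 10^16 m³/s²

Convert to SI: r₁ = 18.24 Mm = 1.824e+07 m; r₂ = 162.7 Mm = 1.627e+08 m.
Transfer semi-major axis: a_t = (r₁ + r₂)/2 = (1.824e+07 + 1.627e+08)/2 = 9.047e+07 m.
Circular speeds: v₁ = √(GM/r₁) = 55215.9 m/s, v₂ = √(GM/r₂) = 18487.7 m/s.
Transfer speeds (vis-viva v² = GM(2/r − 1/a_t)): v₁ᵗ = 74046.7 m/s, v₂ᵗ = 8301.24 m/s.
(a) ΔV₁ = |v₁ᵗ − v₁| ≈ 1.883e+04 m/s = 18.83 km/s.
(b) ΔV₂ = |v₂ − v₂ᵗ| ≈ 1.019e+04 m/s = 10.19 km/s.
(c) ΔV_total = ΔV₁ + ΔV₂ ≈ 2.902e+04 m/s = 29.02 km/s.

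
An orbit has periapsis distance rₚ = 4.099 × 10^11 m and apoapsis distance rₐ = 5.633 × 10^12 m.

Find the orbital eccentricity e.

e = (rₐ − rₚ) / (rₐ + rₚ).
e = (5.633e+12 − 4.099e+11) / (5.633e+12 + 4.099e+11) = 5.2231e+12 / 6.0429e+12 ≈ 0.8643.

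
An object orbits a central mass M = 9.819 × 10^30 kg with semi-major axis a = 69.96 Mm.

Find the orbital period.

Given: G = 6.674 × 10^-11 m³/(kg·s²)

Convert to SI: a = 69.96 Mm = 6.996e+07 m.
GM = G · M = 6.674e-11 · 9.819e+30 = 6.5532e+20 m³/s².
Kepler's third law: T = 2π √(a³ / GM).
Substituting a = 6.996e+07 m and GM = 6.5532e+20 m³/s²:
T = 2π √((6.996e+07)³ / 6.5532e+20) s
T ≈ 143.6 s = 2.394 minutes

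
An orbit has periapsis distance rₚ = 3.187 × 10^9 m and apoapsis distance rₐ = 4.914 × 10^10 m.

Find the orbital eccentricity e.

e = (rₐ − rₚ) / (rₐ + rₚ).
e = (4.914e+10 − 3.187e+09) / (4.914e+10 + 3.187e+09) = 4.5953e+10 / 5.2327e+10 ≈ 0.8782.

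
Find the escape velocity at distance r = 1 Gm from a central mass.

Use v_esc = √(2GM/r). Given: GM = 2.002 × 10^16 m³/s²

Convert to SI: r = 1 Gm = 1e+09 m.
Escape velocity comes from setting total energy to zero: ½v² − GM/r = 0 ⇒ v_esc = √(2GM / r).
v_esc = √(2 · 2.002e+16 / 1e+09) m/s ≈ 6328 m/s = 6.328 km/s.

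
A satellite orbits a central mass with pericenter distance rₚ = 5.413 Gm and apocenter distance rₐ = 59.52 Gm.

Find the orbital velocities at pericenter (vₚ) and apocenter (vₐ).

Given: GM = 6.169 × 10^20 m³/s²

Convert to SI: rₚ = 5.413 Gm = 5.413e+09 m; rₐ = 59.52 Gm = 5.952e+10 m.
Use the vis-viva equation v² = GM(2/r − 1/a) with a = (rₚ + rₐ)/2 = (5.413e+09 + 5.952e+10)/2 = 3.24665e+10 m.
vₚ = √(GM · (2/rₚ − 1/a)) = √(6.169e+20 · (2/5.413e+09 − 1/3.24665e+10)) m/s ≈ 4.571e+05 m/s = 457.1 km/s.
vₐ = √(GM · (2/rₐ − 1/a)) = √(6.169e+20 · (2/5.952e+10 − 1/3.24665e+10)) m/s ≈ 4.157e+04 m/s = 41.57 km/s.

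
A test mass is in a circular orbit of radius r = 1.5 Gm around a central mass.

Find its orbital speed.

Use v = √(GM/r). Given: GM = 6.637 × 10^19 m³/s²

Convert to SI: r = 1.5 Gm = 1.5e+09 m.
For a circular orbit, gravity supplies the centripetal force, so v = √(GM / r).
v = √(6.637e+19 / 1.5e+09) m/s ≈ 2.103e+05 m/s = 210.3 km/s.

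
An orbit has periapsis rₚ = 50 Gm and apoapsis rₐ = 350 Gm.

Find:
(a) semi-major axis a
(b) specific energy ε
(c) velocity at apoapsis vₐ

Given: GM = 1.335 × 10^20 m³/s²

Convert to SI: rₚ = 50 Gm = 5e+10 m; rₐ = 350 Gm = 3.5e+11 m.
(a) a = (rₚ + rₐ)/2 = (5e+10 + 3.5e+11)/2 ≈ 2e+11 m
(b) With a = (rₚ + rₐ)/2 = 2e+11 m, ε = −GM/(2a) = −1.335e+20/(2 · 2e+11) J/kg ≈ -3.338e+08 J/kg
(c) With a = (rₚ + rₐ)/2 = 2e+11 m, vₐ = √(GM (2/rₐ − 1/a)) = √(1.335e+20 · (2/3.5e+11 − 1/2e+11)) m/s ≈ 9765 m/s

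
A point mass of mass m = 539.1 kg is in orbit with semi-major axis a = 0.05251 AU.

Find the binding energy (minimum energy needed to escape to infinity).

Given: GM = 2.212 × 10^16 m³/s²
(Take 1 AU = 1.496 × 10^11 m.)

Convert to SI: a = 0.05251 AU = 7.8555e+09 m.
Total orbital energy is E = −GMm/(2a); binding energy is E_bind = −E = GMm/(2a).
E_bind = 2.212e+16 · 539.1 / (2 · 7.8555e+09) J ≈ 7.59e+08 J = 759 MJ.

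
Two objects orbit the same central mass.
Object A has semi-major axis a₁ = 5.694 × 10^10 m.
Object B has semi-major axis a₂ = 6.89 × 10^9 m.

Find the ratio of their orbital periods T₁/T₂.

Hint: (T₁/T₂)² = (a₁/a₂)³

From Kepler's third law, (T₁/T₂)² = (a₁/a₂)³, so T₁/T₂ = (a₁/a₂)^(3/2).
a₁/a₂ = 5.694e+10 / 6.89e+09 = 8.26415.
T₁/T₂ = (8.26415)^(3/2) ≈ 23.76.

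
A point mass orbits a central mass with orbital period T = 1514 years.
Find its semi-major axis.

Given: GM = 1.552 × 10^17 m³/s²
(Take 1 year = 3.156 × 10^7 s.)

Convert to SI: T = 1514 years = 4.77818e+10 s.
Invert Kepler's third law: a = (GM · T² / (4π²))^(1/3).
Substituting T = 4.77818e+10 s and GM = 1.552e+17 m³/s²:
a = (1.552e+17 · (4.77818e+10)² / (4π²))^(1/3) m
a ≈ 2.078e+12 m = 2.078 Tm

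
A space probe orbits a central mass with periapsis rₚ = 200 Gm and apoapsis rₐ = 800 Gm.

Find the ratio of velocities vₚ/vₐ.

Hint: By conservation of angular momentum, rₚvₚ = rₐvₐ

Convert to SI: rₚ = 200 Gm = 2e+11 m; rₐ = 800 Gm = 8e+11 m.
Conservation of angular momentum gives rₚvₚ = rₐvₐ, so vₚ/vₐ = rₐ/rₚ.
vₚ/vₐ = 8e+11 / 2e+11 ≈ 4.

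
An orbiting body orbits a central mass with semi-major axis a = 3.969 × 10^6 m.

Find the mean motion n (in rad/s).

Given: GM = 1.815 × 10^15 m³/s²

n = √(GM / a³).
n = √(1.815e+15 / (3.969e+06)³) rad/s ≈ 0.005388 rad/s.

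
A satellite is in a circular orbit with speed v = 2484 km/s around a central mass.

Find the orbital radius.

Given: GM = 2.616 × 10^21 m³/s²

Convert to SI: v = 2484 km/s = 2.484e+06 m/s.
For a circular orbit, v² = GM / r, so r = GM / v².
r = 2.616e+21 / (2.484e+06)² m ≈ 4.24e+08 m = 424 Mm.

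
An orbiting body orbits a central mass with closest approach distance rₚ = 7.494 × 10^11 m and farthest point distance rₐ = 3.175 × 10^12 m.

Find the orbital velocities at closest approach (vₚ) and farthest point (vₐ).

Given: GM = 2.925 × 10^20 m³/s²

Use the vis-viva equation v² = GM(2/r − 1/a) with a = (rₚ + rₐ)/2 = (7.494e+11 + 3.175e+12)/2 = 1.9622e+12 m.
vₚ = √(GM · (2/rₚ − 1/a)) = √(2.925e+20 · (2/7.494e+11 − 1/1.9622e+12)) m/s ≈ 2.513e+04 m/s = 25.13 km/s.
vₐ = √(GM · (2/rₐ − 1/a)) = √(2.925e+20 · (2/3.175e+12 − 1/1.9622e+12)) m/s ≈ 5932 m/s = 5.932 km/s.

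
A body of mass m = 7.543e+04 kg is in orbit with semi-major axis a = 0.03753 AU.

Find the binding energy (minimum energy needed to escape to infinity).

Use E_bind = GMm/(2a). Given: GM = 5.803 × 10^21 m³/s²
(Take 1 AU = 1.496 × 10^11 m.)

Convert to SI: a = 0.03753 AU = 5.61449e+09 m.
Total orbital energy is E = −GMm/(2a); binding energy is E_bind = −E = GMm/(2a).
E_bind = 5.803e+21 · 7.543e+04 / (2 · 5.61449e+09) J ≈ 3.898e+16 J = 38.98 PJ.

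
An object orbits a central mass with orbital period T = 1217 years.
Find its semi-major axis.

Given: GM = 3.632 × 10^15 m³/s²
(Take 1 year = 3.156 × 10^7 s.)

Convert to SI: T = 1217 years = 3.84085e+10 s.
Invert Kepler's third law: a = (GM · T² / (4π²))^(1/3).
Substituting T = 3.84085e+10 s and GM = 3.632e+15 m³/s²:
a = (3.632e+15 · (3.84085e+10)² / (4π²))^(1/3) m
a ≈ 5.139e+11 m = 5.139 × 10^11 m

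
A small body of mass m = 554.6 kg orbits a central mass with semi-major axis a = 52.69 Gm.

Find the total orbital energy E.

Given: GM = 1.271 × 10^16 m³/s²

Convert to SI: a = 52.69 Gm = 5.269e+10 m.
E = −GMm / (2a).
E = −1.271e+16 · 554.6 / (2 · 5.269e+10) J ≈ -6.689e+07 J = -66.89 MJ.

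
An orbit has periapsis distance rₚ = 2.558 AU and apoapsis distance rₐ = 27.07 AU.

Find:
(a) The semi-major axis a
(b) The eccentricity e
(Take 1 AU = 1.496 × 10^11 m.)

Convert to SI: rₚ = 2.558 AU = 3.82677e+11 m; rₐ = 27.07 AU = 4.04967e+12 m.
(a) a = (rₚ + rₐ) / 2 = (3.82677e+11 + 4.04967e+12) / 2 ≈ 2.216e+12 m = 14.81 AU.
(b) e = (rₐ − rₚ) / (rₐ + rₚ) = (4.04967e+12 − 3.82677e+11) / (4.04967e+12 + 3.82677e+11) ≈ 0.8273.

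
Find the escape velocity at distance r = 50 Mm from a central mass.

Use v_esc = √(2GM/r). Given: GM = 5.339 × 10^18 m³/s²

Convert to SI: r = 50 Mm = 5e+07 m.
Escape velocity comes from setting total energy to zero: ½v² − GM/r = 0 ⇒ v_esc = √(2GM / r).
v_esc = √(2 · 5.339e+18 / 5e+07) m/s ≈ 4.621e+05 m/s = 462.1 km/s.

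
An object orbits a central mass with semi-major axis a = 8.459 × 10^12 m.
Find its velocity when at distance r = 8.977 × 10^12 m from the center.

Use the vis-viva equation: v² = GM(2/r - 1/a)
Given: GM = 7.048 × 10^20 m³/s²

Vis-viva: v = √(GM · (2/r − 1/a)).
2/r − 1/a = 2/8.977e+12 − 1/8.459e+12 = 1.04574e-13 m⁻¹.
v = √(7.048e+20 · 1.04574e-13) m/s ≈ 8585 m/s = 8.585 km/s.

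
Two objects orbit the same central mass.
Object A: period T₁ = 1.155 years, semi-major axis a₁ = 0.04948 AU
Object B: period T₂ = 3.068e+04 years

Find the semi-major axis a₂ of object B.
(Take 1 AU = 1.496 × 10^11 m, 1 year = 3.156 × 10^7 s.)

Convert to SI: T₁ = 1.155 years = 3.64518e+07 s; a₁ = 0.04948 AU = 7.40221e+09 m; T₂ = 3.068e+04 years = 9.68261e+11 s.
Kepler's third law: (T₁/T₂)² = (a₁/a₂)³ ⇒ a₂ = a₁ · (T₂/T₁)^(2/3).
T₂/T₁ = 9.68261e+11 / 3.64518e+07 = 26562.8.
a₂ = 7.40221e+09 · (26562.8)^(2/3) m ≈ 6.59e+12 m = 44.05 AU.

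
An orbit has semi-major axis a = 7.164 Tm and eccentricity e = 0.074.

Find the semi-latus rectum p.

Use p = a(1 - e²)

Convert to SI: a = 7.164 Tm = 7.164e+12 m.
p = a (1 − e²).
p = 7.164e+12 · (1 − (0.074)²) = 7.164e+12 · 0.994524 ≈ 7.125e+12 m = 7.125 Tm.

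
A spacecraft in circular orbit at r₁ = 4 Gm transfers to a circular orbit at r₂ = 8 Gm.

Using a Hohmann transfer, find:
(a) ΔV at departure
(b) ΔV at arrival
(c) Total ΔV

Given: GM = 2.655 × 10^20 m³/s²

Convert to SI: r₁ = 4 Gm = 4e+09 m; r₂ = 8 Gm = 8e+09 m.
Transfer semi-major axis: a_t = (r₁ + r₂)/2 = (4e+09 + 8e+09)/2 = 6e+09 m.
Circular speeds: v₁ = √(GM/r₁) = 257633 m/s, v₂ = √(GM/r₂) = 182174 m/s.
Transfer speeds (vis-viva v² = GM(2/r − 1/a_t)): v₁ᵗ = 297489 m/s, v₂ᵗ = 148745 m/s.
(a) ΔV₁ = |v₁ᵗ − v₁| ≈ 3.986e+04 m/s = 39.86 km/s.
(b) ΔV₂ = |v₂ − v₂ᵗ| ≈ 3.343e+04 m/s = 33.43 km/s.
(c) ΔV_total = ΔV₁ + ΔV₂ ≈ 7.329e+04 m/s = 73.29 km/s.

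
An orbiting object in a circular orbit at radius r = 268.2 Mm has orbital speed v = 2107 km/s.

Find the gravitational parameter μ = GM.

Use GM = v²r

Convert to SI: r = 268.2 Mm = 2.682e+08 m; v = 2107 km/s = 2.107e+06 m/s.
For a circular orbit v² = GM/r, so GM = v² · r.
GM = (2.107e+06)² · 2.682e+08 m³/s² ≈ 1.191e+21 m³/s² = 1.191 × 10^21 m³/s².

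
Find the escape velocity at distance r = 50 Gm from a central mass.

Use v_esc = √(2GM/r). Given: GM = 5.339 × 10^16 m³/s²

Convert to SI: r = 50 Gm = 5e+10 m.
Escape velocity comes from setting total energy to zero: ½v² − GM/r = 0 ⇒ v_esc = √(2GM / r).
v_esc = √(2 · 5.339e+16 / 5e+10) m/s ≈ 1461 m/s = 1.461 km/s.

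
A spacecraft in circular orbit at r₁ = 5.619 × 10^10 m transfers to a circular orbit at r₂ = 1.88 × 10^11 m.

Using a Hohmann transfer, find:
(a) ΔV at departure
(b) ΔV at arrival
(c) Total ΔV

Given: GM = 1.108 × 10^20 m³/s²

Transfer semi-major axis: a_t = (r₁ + r₂)/2 = (5.619e+10 + 1.88e+11)/2 = 1.22095e+11 m.
Circular speeds: v₁ = √(GM/r₁) = 44405.9 m/s, v₂ = √(GM/r₂) = 24276.8 m/s.
Transfer speeds (vis-viva v² = GM(2/r − 1/a_t)): v₁ᵗ = 55102.4 m/s, v₂ᵗ = 16469.2 m/s.
(a) ΔV₁ = |v₁ᵗ − v₁| ≈ 1.07e+04 m/s = 10.7 km/s.
(b) ΔV₂ = |v₂ − v₂ᵗ| ≈ 7808 m/s = 7.808 km/s.
(c) ΔV_total = ΔV₁ + ΔV₂ ≈ 1.85e+04 m/s = 18.5 km/s.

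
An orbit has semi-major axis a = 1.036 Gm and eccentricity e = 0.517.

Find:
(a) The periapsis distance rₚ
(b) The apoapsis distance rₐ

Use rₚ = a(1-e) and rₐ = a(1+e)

Convert to SI: a = 1.036 Gm = 1.036e+09 m.
(a) rₚ = a(1 − e) = 1.036e+09 · (1 − 0.517) = 1.036e+09 · 0.483 ≈ 5.004e+08 m = 500.4 Mm.
(b) rₐ = a(1 + e) = 1.036e+09 · (1 + 0.517) = 1.036e+09 · 1.517 ≈ 1.572e+09 m = 1.572 Gm.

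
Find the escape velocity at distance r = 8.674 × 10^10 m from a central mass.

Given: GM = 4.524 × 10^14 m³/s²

Escape velocity comes from setting total energy to zero: ½v² − GM/r = 0 ⇒ v_esc = √(2GM / r).
v_esc = √(2 · 4.524e+14 / 8.674e+10) m/s ≈ 102.1 m/s = 102.1 m/s.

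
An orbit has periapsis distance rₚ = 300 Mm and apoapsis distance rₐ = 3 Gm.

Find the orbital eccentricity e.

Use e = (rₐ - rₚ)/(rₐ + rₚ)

Convert to SI: rₚ = 300 Mm = 3e+08 m; rₐ = 3 Gm = 3e+09 m.
e = (rₐ − rₚ) / (rₐ + rₚ).
e = (3e+09 − 3e+08) / (3e+09 + 3e+08) = 2.7e+09 / 3.3e+09 ≈ 0.8182.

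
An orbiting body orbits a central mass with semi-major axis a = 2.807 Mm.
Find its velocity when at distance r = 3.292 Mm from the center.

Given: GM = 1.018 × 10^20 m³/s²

Convert to SI: a = 2.807 Mm = 2.807e+06 m; r = 3.292 Mm = 3.292e+06 m.
Vis-viva: v = √(GM · (2/r − 1/a)).
2/r − 1/a = 2/3.292e+06 − 1/2.807e+06 = 2.51281e-07 m⁻¹.
v = √(1.018e+20 · 2.51281e-07) m/s ≈ 5.058e+06 m/s = 5058 km/s.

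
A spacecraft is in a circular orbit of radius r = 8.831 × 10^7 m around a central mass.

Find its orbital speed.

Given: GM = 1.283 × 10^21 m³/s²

For a circular orbit, gravity supplies the centripetal force, so v = √(GM / r).
v = √(1.283e+21 / 8.831e+07) m/s ≈ 3.812e+06 m/s = 3812 km/s.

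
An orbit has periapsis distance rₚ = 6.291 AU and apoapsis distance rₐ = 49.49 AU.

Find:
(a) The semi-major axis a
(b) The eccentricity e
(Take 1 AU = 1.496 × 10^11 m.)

Convert to SI: rₚ = 6.291 AU = 9.41134e+11 m; rₐ = 49.49 AU = 7.4037e+12 m.
(a) a = (rₚ + rₐ) / 2 = (9.41134e+11 + 7.4037e+12) / 2 ≈ 4.172e+12 m = 27.89 AU.
(b) e = (rₐ − rₚ) / (rₐ + rₚ) = (7.4037e+12 − 9.41134e+11) / (7.4037e+12 + 9.41134e+11) ≈ 0.7744.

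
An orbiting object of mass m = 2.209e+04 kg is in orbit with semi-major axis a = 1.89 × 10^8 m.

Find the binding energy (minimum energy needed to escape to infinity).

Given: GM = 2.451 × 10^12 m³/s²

Total orbital energy is E = −GMm/(2a); binding energy is E_bind = −E = GMm/(2a).
E_bind = 2.451e+12 · 2.209e+04 / (2 · 1.89e+08) J ≈ 1.432e+08 J = 143.2 MJ.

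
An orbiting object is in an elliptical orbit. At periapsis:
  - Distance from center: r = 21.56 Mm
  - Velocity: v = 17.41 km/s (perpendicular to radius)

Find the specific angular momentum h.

Convert to SI: r = 21.56 Mm = 2.156e+07 m; v = 17.41 km/s = 17410 m/s.
With v perpendicular to r, h = r · v.
h = 2.156e+07 · 17410 m²/s ≈ 3.754e+11 m²/s.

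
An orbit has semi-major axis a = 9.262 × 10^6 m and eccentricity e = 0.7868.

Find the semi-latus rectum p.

p = a (1 − e²).
p = 9.262e+06 · (1 − (0.7868)²) = 9.262e+06 · 0.380946 ≈ 3.528e+06 m = 3.528 × 10^6 m.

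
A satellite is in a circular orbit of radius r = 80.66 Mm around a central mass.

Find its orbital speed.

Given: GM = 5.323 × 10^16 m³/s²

Convert to SI: r = 80.66 Mm = 8.066e+07 m.
For a circular orbit, gravity supplies the centripetal force, so v = √(GM / r).
v = √(5.323e+16 / 8.066e+07) m/s ≈ 2.569e+04 m/s = 25.69 km/s.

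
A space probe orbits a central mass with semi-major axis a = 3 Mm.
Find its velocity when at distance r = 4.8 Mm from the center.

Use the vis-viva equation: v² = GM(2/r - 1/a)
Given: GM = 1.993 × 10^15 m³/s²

Convert to SI: a = 3 Mm = 3e+06 m; r = 4.8 Mm = 4.8e+06 m.
Vis-viva: v = √(GM · (2/r − 1/a)).
2/r − 1/a = 2/4.8e+06 − 1/3e+06 = 8.33333e-08 m⁻¹.
v = √(1.993e+15 · 8.33333e-08) m/s ≈ 1.289e+04 m/s = 12.89 km/s.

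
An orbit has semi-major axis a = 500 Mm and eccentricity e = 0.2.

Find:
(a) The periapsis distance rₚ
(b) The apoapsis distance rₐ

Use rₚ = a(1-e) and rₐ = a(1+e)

Convert to SI: a = 500 Mm = 5e+08 m.
(a) rₚ = a(1 − e) = 5e+08 · (1 − 0.2) = 5e+08 · 0.8 ≈ 4e+08 m = 400 Mm.
(b) rₐ = a(1 + e) = 5e+08 · (1 + 0.2) = 5e+08 · 1.2 ≈ 6e+08 m = 600 Mm.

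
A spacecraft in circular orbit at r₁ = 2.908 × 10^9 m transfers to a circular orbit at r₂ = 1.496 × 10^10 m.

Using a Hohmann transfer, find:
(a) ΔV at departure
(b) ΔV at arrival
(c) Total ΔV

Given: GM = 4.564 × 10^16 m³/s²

Transfer semi-major axis: a_t = (r₁ + r₂)/2 = (2.908e+09 + 1.496e+10)/2 = 8.934e+09 m.
Circular speeds: v₁ = √(GM/r₁) = 3961.65 m/s, v₂ = √(GM/r₂) = 1746.65 m/s.
Transfer speeds (vis-viva v² = GM(2/r − 1/a_t)): v₁ᵗ = 5126.47 m/s, v₂ᵗ = 996.509 m/s.
(a) ΔV₁ = |v₁ᵗ − v₁| ≈ 1165 m/s = 1.165 km/s.
(b) ΔV₂ = |v₂ − v₂ᵗ| ≈ 750.1 m/s = 750.1 m/s.
(c) ΔV_total = ΔV₁ + ΔV₂ ≈ 1915 m/s = 1.915 km/s.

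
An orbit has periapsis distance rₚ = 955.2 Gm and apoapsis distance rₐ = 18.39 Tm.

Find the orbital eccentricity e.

Convert to SI: rₚ = 955.2 Gm = 9.552e+11 m; rₐ = 18.39 Tm = 1.839e+13 m.
e = (rₐ − rₚ) / (rₐ + rₚ).
e = (1.839e+13 − 9.552e+11) / (1.839e+13 + 9.552e+11) = 1.74348e+13 / 1.93452e+13 ≈ 0.9012.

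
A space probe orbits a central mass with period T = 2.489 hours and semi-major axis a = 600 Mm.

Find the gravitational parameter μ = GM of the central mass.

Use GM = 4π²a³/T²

Convert to SI: T = 2.489 hours = 8960.4 s; a = 600 Mm = 6e+08 m.
GM = 4π² · a³ / T².
GM = 4π² · (6e+08)³ / (8960.4)² m³/s² ≈ 1.062e+20 m³/s² = 1.062 × 10^20 m³/s².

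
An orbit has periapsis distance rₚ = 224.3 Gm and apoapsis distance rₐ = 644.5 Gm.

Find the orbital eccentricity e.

Convert to SI: rₚ = 224.3 Gm = 2.243e+11 m; rₐ = 644.5 Gm = 6.445e+11 m.
e = (rₐ − rₚ) / (rₐ + rₚ).
e = (6.445e+11 − 2.243e+11) / (6.445e+11 + 2.243e+11) = 4.202e+11 / 8.688e+11 ≈ 0.4837.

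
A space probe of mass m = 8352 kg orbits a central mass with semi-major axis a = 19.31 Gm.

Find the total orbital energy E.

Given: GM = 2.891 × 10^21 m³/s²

Convert to SI: a = 19.31 Gm = 1.931e+10 m.
E = −GMm / (2a).
E = −2.891e+21 · 8352 / (2 · 1.931e+10) J ≈ -6.252e+14 J = -625.2 TJ.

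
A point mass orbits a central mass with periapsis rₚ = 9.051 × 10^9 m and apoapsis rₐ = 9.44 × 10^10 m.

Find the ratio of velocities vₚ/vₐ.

Conservation of angular momentum gives rₚvₚ = rₐvₐ, so vₚ/vₐ = rₐ/rₚ.
vₚ/vₐ = 9.44e+10 / 9.051e+09 ≈ 10.43.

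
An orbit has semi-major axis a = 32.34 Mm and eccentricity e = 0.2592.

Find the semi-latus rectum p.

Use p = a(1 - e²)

Convert to SI: a = 32.34 Mm = 3.234e+07 m.
p = a (1 − e²).
p = 3.234e+07 · (1 − (0.2592)²) = 3.234e+07 · 0.932815 ≈ 3.017e+07 m = 30.17 Mm.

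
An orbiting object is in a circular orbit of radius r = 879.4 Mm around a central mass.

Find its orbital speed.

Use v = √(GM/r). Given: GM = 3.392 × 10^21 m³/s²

Convert to SI: r = 879.4 Mm = 8.794e+08 m.
For a circular orbit, gravity supplies the centripetal force, so v = √(GM / r).
v = √(3.392e+21 / 8.794e+08) m/s ≈ 1.964e+06 m/s = 1964 km/s.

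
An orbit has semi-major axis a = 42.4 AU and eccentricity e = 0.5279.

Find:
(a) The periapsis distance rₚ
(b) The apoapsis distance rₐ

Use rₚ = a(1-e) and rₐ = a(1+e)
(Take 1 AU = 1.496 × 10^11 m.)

Convert to SI: a = 42.4 AU = 6.34304e+12 m.
(a) rₚ = a(1 − e) = 6.34304e+12 · (1 − 0.5279) = 6.34304e+12 · 0.4721 ≈ 2.995e+12 m = 20.02 AU.
(b) rₐ = a(1 + e) = 6.34304e+12 · (1 + 0.5279) = 6.34304e+12 · 1.5279 ≈ 9.692e+12 m = 64.78 AU.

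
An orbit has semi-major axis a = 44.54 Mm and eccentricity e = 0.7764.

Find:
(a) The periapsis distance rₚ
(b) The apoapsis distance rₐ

Convert to SI: a = 44.54 Mm = 4.454e+07 m.
(a) rₚ = a(1 − e) = 4.454e+07 · (1 − 0.7764) = 4.454e+07 · 0.2236 ≈ 9.959e+06 m = 9.959 Mm.
(b) rₐ = a(1 + e) = 4.454e+07 · (1 + 0.7764) = 4.454e+07 · 1.7764 ≈ 7.912e+07 m = 79.12 Mm.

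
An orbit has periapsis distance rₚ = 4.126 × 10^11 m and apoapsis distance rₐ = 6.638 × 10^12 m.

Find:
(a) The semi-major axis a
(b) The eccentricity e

(a) a = (rₚ + rₐ) / 2 = (4.126e+11 + 6.638e+12) / 2 ≈ 3.525e+12 m = 3.525 × 10^12 m.
(b) e = (rₐ − rₚ) / (rₐ + rₚ) = (6.638e+12 − 4.126e+11) / (6.638e+12 + 4.126e+11) ≈ 0.883.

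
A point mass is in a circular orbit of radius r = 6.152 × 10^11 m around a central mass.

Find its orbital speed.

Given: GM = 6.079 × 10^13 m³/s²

For a circular orbit, gravity supplies the centripetal force, so v = √(GM / r).
v = √(6.079e+13 / 6.152e+11) m/s ≈ 9.94 m/s = 9.94 m/s.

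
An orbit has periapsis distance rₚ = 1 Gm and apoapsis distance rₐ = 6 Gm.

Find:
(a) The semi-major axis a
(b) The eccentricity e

Convert to SI: rₚ = 1 Gm = 1e+09 m; rₐ = 6 Gm = 6e+09 m.
(a) a = (rₚ + rₐ) / 2 = (1e+09 + 6e+09) / 2 ≈ 3.5e+09 m = 3.5 Gm.
(b) e = (rₐ − rₚ) / (rₐ + rₚ) = (6e+09 − 1e+09) / (6e+09 + 1e+09) ≈ 0.7143.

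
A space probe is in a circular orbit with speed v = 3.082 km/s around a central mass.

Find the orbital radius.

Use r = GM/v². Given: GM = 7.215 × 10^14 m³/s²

Convert to SI: v = 3.082 km/s = 3082 m/s.
For a circular orbit, v² = GM / r, so r = GM / v².
r = 7.215e+14 / (3082)² m ≈ 7.596e+07 m = 75.96 Mm.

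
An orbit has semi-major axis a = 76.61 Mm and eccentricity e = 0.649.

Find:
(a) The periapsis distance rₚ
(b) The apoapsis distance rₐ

Convert to SI: a = 76.61 Mm = 7.661e+07 m.
(a) rₚ = a(1 − e) = 7.661e+07 · (1 − 0.649) = 7.661e+07 · 0.351 ≈ 2.689e+07 m = 26.89 Mm.
(b) rₐ = a(1 + e) = 7.661e+07 · (1 + 0.649) = 7.661e+07 · 1.649 ≈ 1.263e+08 m = 126.3 Mm.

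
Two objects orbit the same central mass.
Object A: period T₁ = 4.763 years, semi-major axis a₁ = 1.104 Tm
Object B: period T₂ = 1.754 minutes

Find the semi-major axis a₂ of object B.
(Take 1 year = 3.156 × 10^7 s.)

Convert to SI: T₁ = 4.763 years = 1.5032e+08 s; a₁ = 1.104 Tm = 1.104e+12 m; T₂ = 1.754 minutes = 105.24 s.
Kepler's third law: (T₁/T₂)² = (a₁/a₂)³ ⇒ a₂ = a₁ · (T₂/T₁)^(2/3).
T₂/T₁ = 105.24 / 1.5032e+08 = 7.00105e-07.
a₂ = 1.104e+12 · (7.00105e-07)^(2/3) m ≈ 8.705e+07 m = 87.05 Mm.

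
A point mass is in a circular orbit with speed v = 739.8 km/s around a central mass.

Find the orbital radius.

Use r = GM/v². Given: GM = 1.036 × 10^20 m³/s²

Convert to SI: v = 739.8 km/s = 739800 m/s.
For a circular orbit, v² = GM / r, so r = GM / v².
r = 1.036e+20 / (739800)² m ≈ 1.893e+08 m = 1.893 × 10^8 m.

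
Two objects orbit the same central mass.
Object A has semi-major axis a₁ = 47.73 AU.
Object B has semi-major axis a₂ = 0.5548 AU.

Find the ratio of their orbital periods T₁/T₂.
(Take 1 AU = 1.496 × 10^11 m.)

Convert to SI: a₁ = 47.73 AU = 7.14041e+12 m; a₂ = 0.5548 AU = 8.29981e+10 m.
From Kepler's third law, (T₁/T₂)² = (a₁/a₂)³, so T₁/T₂ = (a₁/a₂)^(3/2).
a₁/a₂ = 7.14041e+12 / 8.29981e+10 = 86.031.
T₁/T₂ = (86.031)^(3/2) ≈ 798.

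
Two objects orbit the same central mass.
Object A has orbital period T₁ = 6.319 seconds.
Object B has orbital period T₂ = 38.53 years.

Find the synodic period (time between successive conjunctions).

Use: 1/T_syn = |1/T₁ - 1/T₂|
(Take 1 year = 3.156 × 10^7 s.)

Convert to SI: T₂ = 38.53 years = 1.21601e+09 s.
T_syn = |T₁ · T₂ / (T₁ − T₂)|.
T_syn = |6.319 · 1.21601e+09 / (6.319 − 1.21601e+09)| s ≈ 6.319 s = 6.319 seconds.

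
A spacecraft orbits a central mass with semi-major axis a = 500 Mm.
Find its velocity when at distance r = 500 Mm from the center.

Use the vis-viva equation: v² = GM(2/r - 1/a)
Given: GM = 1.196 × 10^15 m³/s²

Convert to SI: a = 500 Mm = 5e+08 m; r = 500 Mm = 5e+08 m.
Vis-viva: v = √(GM · (2/r − 1/a)).
2/r − 1/a = 2/5e+08 − 1/5e+08 = 2e-09 m⁻¹.
v = √(1.196e+15 · 2e-09) m/s ≈ 1547 m/s = 1.547 km/s.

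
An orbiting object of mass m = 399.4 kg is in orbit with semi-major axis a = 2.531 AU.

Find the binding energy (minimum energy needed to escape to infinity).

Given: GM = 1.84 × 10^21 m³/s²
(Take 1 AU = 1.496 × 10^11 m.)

Convert to SI: a = 2.531 AU = 3.78638e+11 m.
Total orbital energy is E = −GMm/(2a); binding energy is E_bind = −E = GMm/(2a).
E_bind = 1.84e+21 · 399.4 / (2 · 3.78638e+11) J ≈ 9.704e+11 J = 970.4 GJ.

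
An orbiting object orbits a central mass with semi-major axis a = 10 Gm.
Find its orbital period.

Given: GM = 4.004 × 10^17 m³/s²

Convert to SI: a = 10 Gm = 1e+10 m.
Kepler's third law: T = 2π √(a³ / GM).
Substituting a = 1e+10 m and GM = 4.004e+17 m³/s²:
T = 2π √((1e+10)³ / 4.004e+17) s
T ≈ 9.93e+06 s = 114.9 days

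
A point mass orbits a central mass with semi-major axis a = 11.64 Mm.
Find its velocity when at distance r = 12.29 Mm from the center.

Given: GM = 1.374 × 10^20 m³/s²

Convert to SI: a = 11.64 Mm = 1.164e+07 m; r = 12.29 Mm = 1.229e+07 m.
Vis-viva: v = √(GM · (2/r − 1/a)).
2/r − 1/a = 2/1.229e+07 − 1/1.164e+07 = 7.68233e-08 m⁻¹.
v = √(1.374e+20 · 7.68233e-08) m/s ≈ 3.249e+06 m/s = 3249 km/s.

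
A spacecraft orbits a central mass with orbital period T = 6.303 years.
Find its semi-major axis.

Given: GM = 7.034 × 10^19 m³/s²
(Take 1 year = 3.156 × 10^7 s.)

Convert to SI: T = 6.303 years = 1.98923e+08 s.
Invert Kepler's third law: a = (GM · T² / (4π²))^(1/3).
Substituting T = 1.98923e+08 s and GM = 7.034e+19 m³/s²:
a = (7.034e+19 · (1.98923e+08)² / (4π²))^(1/3) m
a ≈ 4.131e+11 m = 4.131 × 10^11 m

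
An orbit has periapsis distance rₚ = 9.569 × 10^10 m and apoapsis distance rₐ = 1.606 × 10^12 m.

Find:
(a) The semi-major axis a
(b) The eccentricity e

(a) a = (rₚ + rₐ) / 2 = (9.569e+10 + 1.606e+12) / 2 ≈ 8.508e+11 m = 8.508 × 10^11 m.
(b) e = (rₐ − rₚ) / (rₐ + rₚ) = (1.606e+12 − 9.569e+10) / (1.606e+12 + 9.569e+10) ≈ 0.8875.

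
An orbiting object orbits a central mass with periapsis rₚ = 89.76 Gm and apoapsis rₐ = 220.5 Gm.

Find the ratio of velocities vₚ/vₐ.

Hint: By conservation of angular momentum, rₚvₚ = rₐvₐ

Convert to SI: rₚ = 89.76 Gm = 8.976e+10 m; rₐ = 220.5 Gm = 2.205e+11 m.
Conservation of angular momentum gives rₚvₚ = rₐvₐ, so vₚ/vₐ = rₐ/rₚ.
vₚ/vₐ = 2.205e+11 / 8.976e+10 ≈ 2.457.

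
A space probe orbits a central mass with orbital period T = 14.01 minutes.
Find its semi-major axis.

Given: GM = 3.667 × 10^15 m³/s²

Convert to SI: T = 14.01 minutes = 840.6 s.
Invert Kepler's third law: a = (GM · T² / (4π²))^(1/3).
Substituting T = 840.6 s and GM = 3.667e+15 m³/s²:
a = (3.667e+15 · (840.6)² / (4π²))^(1/3) m
a ≈ 4.034e+06 m = 4.034 Mm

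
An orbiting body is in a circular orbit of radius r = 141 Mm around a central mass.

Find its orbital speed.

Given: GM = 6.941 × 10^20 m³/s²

Convert to SI: r = 141 Mm = 1.41e+08 m.
For a circular orbit, gravity supplies the centripetal force, so v = √(GM / r).
v = √(6.941e+20 / 1.41e+08) m/s ≈ 2.219e+06 m/s = 2219 km/s.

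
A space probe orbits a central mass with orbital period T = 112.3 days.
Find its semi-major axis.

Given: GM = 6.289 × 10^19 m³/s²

Convert to SI: T = 112.3 days = 9.70272e+06 s.
Invert Kepler's third law: a = (GM · T² / (4π²))^(1/3).
Substituting T = 9.70272e+06 s and GM = 6.289e+19 m³/s²:
a = (6.289e+19 · (9.70272e+06)² / (4π²))^(1/3) m
a ≈ 5.313e+10 m = 53.13 Gm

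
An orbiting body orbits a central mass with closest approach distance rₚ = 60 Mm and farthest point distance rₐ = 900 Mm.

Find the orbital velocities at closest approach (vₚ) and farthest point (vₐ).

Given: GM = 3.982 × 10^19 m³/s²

Convert to SI: rₚ = 60 Mm = 6e+07 m; rₐ = 900 Mm = 9e+08 m.
Use the vis-viva equation v² = GM(2/r − 1/a) with a = (rₚ + rₐ)/2 = (6e+07 + 9e+08)/2 = 4.8e+08 m.
vₚ = √(GM · (2/rₚ − 1/a)) = √(3.982e+19 · (2/6e+07 − 1/4.8e+08)) m/s ≈ 1.116e+06 m/s = 1116 km/s.
vₐ = √(GM · (2/rₐ − 1/a)) = √(3.982e+19 · (2/9e+08 − 1/4.8e+08)) m/s ≈ 7.437e+04 m/s = 74.37 km/s.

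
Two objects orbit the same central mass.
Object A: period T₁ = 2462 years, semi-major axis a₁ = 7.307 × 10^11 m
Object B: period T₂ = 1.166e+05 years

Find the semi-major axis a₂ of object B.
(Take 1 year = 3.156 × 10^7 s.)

Convert to SI: T₁ = 2462 years = 7.77007e+10 s; T₂ = 1.166e+05 years = 3.6799e+12 s.
Kepler's third law: (T₁/T₂)² = (a₁/a₂)³ ⇒ a₂ = a₁ · (T₂/T₁)^(2/3).
T₂/T₁ = 3.6799e+12 / 7.77007e+10 = 47.3599.
a₂ = 7.307e+11 · (47.3599)^(2/3) m ≈ 9.565e+12 m = 9.565 × 10^12 m.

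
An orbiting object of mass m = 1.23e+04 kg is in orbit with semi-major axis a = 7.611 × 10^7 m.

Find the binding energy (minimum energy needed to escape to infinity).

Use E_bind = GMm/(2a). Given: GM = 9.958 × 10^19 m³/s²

Total orbital energy is E = −GMm/(2a); binding energy is E_bind = −E = GMm/(2a).
E_bind = 9.958e+19 · 1.23e+04 / (2 · 7.611e+07) J ≈ 8.046e+15 J = 8.046 PJ.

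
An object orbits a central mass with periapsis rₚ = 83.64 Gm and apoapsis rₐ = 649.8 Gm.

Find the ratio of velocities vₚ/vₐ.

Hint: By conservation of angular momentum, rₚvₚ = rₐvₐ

Convert to SI: rₚ = 83.64 Gm = 8.364e+10 m; rₐ = 649.8 Gm = 6.498e+11 m.
Conservation of angular momentum gives rₚvₚ = rₐvₐ, so vₚ/vₐ = rₐ/rₚ.
vₚ/vₐ = 6.498e+11 / 8.364e+10 ≈ 7.769.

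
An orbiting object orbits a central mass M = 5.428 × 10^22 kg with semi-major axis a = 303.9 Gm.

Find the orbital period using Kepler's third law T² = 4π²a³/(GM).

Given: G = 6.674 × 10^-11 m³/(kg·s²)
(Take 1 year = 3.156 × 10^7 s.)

Convert to SI: a = 303.9 Gm = 3.039e+11 m.
GM = G · M = 6.674e-11 · 5.428e+22 = 3.62265e+12 m³/s².
Kepler's third law: T = 2π √(a³ / GM).
Substituting a = 3.039e+11 m and GM = 3.62265e+12 m³/s²:
T = 2π √((3.039e+11)³ / 3.62265e+12) s
T ≈ 5.53e+11 s = 1.752e+04 years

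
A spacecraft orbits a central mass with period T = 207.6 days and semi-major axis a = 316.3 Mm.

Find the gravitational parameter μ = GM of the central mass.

Convert to SI: T = 207.6 days = 1.79366e+07 s; a = 316.3 Mm = 3.163e+08 m.
GM = 4π² · a³ / T².
GM = 4π² · (3.163e+08)³ / (1.79366e+07)² m³/s² ≈ 3.883e+12 m³/s² = 3.883 × 10^12 m³/s².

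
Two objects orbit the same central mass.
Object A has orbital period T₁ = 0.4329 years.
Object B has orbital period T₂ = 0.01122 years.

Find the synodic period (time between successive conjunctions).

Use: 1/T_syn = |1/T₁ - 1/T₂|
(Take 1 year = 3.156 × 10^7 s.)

Convert to SI: T₁ = 0.4329 years = 1.36623e+07 s; T₂ = 0.01122 years = 354103 s.
T_syn = |T₁ · T₂ / (T₁ − T₂)|.
T_syn = |1.36623e+07 · 354103 / (1.36623e+07 − 354103)| s ≈ 3.635e+05 s = 0.01152 years.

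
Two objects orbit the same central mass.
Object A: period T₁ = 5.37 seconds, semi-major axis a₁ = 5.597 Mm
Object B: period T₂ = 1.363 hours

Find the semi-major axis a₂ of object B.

Convert to SI: a₁ = 5.597 Mm = 5.597e+06 m; T₂ = 1.363 hours = 4906.8 s.
Kepler's third law: (T₁/T₂)² = (a₁/a₂)³ ⇒ a₂ = a₁ · (T₂/T₁)^(2/3).
T₂/T₁ = 4906.8 / 5.37 = 913.743.
a₂ = 5.597e+06 · (913.743)^(2/3) m ≈ 5.27e+08 m = 527 Mm.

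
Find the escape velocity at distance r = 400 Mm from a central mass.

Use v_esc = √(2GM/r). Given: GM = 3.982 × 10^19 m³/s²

Convert to SI: r = 400 Mm = 4e+08 m.
Escape velocity comes from setting total energy to zero: ½v² − GM/r = 0 ⇒ v_esc = √(2GM / r).
v_esc = √(2 · 3.982e+19 / 4e+08) m/s ≈ 4.462e+05 m/s = 446.2 km/s.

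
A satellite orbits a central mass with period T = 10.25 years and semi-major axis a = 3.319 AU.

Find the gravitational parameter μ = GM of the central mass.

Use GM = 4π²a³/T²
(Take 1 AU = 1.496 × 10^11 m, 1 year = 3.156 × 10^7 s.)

Convert to SI: T = 10.25 years = 3.2349e+08 s; a = 3.319 AU = 4.96522e+11 m.
GM = 4π² · a³ / T².
GM = 4π² · (4.96522e+11)³ / (3.2349e+08)² m³/s² ≈ 4.618e+19 m³/s² = 4.618 × 10^19 m³/s².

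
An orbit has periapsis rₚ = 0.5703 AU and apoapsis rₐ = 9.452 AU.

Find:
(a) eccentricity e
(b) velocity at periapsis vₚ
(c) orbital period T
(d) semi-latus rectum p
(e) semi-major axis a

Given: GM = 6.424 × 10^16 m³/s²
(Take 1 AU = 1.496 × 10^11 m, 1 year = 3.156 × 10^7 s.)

Convert to SI: rₚ = 0.5703 AU = 8.53169e+10 m; rₐ = 9.452 AU = 1.41402e+12 m.
(a) e = (rₐ − rₚ)/(rₐ + rₚ) = (1.41402e+12 − 8.53169e+10)/(1.41402e+12 + 8.53169e+10) ≈ 0.8862
(b) With a = (rₚ + rₐ)/2 = 7.49668e+11 m, vₚ = √(GM (2/rₚ − 1/a)) = √(6.424e+16 · (2/8.53169e+10 − 1/7.49668e+11)) m/s ≈ 1192 m/s
(c) With a = (rₚ + rₐ)/2 = 7.49668e+11 m, T = 2π √(a³/GM) = 2π √((7.49668e+11)³/6.424e+16) s ≈ 1.609e+10 s
(d) From a = (rₚ + rₐ)/2 = 7.49668e+11 m and e = (rₐ − rₚ)/(rₐ + rₚ) = 0.886194, p = a(1 − e²) = 7.49668e+11 · (1 − (0.886194)²) ≈ 1.609e+11 m
(e) a = (rₚ + rₐ)/2 = (8.53169e+10 + 1.41402e+12)/2 ≈ 7.497e+11 m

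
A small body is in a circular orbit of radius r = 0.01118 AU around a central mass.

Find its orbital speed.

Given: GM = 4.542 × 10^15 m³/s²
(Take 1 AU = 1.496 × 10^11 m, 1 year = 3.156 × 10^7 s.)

Convert to SI: r = 0.01118 AU = 1.67253e+09 m.
For a circular orbit, gravity supplies the centripetal force, so v = √(GM / r).
v = √(4.542e+15 / 1.67253e+09) m/s ≈ 1648 m/s = 0.3477 AU/year.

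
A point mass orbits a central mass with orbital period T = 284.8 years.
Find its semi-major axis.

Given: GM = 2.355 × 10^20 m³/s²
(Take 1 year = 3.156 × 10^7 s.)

Convert to SI: T = 284.8 years = 8.98829e+09 s.
Invert Kepler's third law: a = (GM · T² / (4π²))^(1/3).
Substituting T = 8.98829e+09 s and GM = 2.355e+20 m³/s²:
a = (2.355e+20 · (8.98829e+09)² / (4π²))^(1/3) m
a ≈ 7.84e+12 m = 7.84 Tm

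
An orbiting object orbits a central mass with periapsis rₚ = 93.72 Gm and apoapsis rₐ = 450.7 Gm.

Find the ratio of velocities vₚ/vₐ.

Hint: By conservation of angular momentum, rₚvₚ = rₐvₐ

Convert to SI: rₚ = 93.72 Gm = 9.372e+10 m; rₐ = 450.7 Gm = 4.507e+11 m.
Conservation of angular momentum gives rₚvₚ = rₐvₐ, so vₚ/vₐ = rₐ/rₚ.
vₚ/vₐ = 4.507e+11 / 9.372e+10 ≈ 4.809.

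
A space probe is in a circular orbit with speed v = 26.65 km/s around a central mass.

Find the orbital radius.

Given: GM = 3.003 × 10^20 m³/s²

Convert to SI: v = 26.65 km/s = 26650 m/s.
For a circular orbit, v² = GM / r, so r = GM / v².
r = 3.003e+20 / (26650)² m ≈ 4.228e+11 m = 422.8 Gm.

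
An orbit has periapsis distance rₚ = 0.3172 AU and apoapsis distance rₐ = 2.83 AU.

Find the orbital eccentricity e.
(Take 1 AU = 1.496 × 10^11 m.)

Convert to SI: rₚ = 0.3172 AU = 4.74531e+10 m; rₐ = 2.83 AU = 4.23368e+11 m.
e = (rₐ − rₚ) / (rₐ + rₚ).
e = (4.23368e+11 − 4.74531e+10) / (4.23368e+11 + 4.74531e+10) = 3.75915e+11 / 4.70821e+11 ≈ 0.7984.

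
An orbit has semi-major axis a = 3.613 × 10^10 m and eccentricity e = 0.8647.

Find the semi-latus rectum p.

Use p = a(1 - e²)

p = a (1 − e²).
p = 3.613e+10 · (1 − (0.8647)²) = 3.613e+10 · 0.252294 ≈ 9.115e+09 m = 9.115 × 10^9 m.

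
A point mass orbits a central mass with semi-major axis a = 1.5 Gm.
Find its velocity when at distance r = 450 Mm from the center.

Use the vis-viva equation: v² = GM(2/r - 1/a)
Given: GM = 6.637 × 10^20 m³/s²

Convert to SI: a = 1.5 Gm = 1.5e+09 m; r = 450 Mm = 4.5e+08 m.
Vis-viva: v = √(GM · (2/r − 1/a)).
2/r − 1/a = 2/4.5e+08 − 1/1.5e+09 = 3.77778e-09 m⁻¹.
v = √(6.637e+20 · 3.77778e-09) m/s ≈ 1.583e+06 m/s = 1583 km/s.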